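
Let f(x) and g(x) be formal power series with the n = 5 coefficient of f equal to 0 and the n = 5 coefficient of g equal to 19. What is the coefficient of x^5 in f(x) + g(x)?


Addition of formal power series is termwise.
The coefficient of x^5 in f + g = 0 + 19
= 19

19


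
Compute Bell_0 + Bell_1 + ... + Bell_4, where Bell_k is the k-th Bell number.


Recall Bell_k counts set partitions of a k-set (with Bell_0 = 1 by convention).
Bell_0 through Bell_4: 1, 1, 2, 5, 15
Sum = 1 + 1 + 2 + 5 + 15 = 24.

24


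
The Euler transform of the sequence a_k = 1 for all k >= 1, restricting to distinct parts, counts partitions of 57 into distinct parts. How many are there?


Partitions of 57 into distinct parts can be computed via generating function.
Product (1+x)(1+x^2)(1+x^3)...
The coefficient of x^57 = 7917

7917


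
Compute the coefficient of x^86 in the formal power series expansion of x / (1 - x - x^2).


Let f(x) = sum_{k>=0} a_k x^k. Multiplying f(x) * (1 - x - x^2) = x and matching coefficients gives a_0 = 0, a_1 = 1, and a_k = a_{k-1} + a_{k-2} for k >= 2. These are the Fibonacci numbers F_k.
Iterating from F_0 = 0, F_1 = 1:
F_0=0, F_1=1, F_2=1, F_3=2, F_4=3, F_5=5, F_6=8, F_7=13, F_8=21, F_9=34, ...
F_86 = 420196140727489673.

420196140727489673


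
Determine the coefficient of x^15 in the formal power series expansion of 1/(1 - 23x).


The geometric series identity gives 1/(1 - c x) = sum_{k>=0} c^k x^k, so the coefficient of x^k is c^k.
Here c = 23 and k = 15.
Computing: 23^15 = 266635235464391245607

266635235464391245607


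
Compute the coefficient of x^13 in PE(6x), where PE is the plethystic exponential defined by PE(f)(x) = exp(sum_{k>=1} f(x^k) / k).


With f(x) = 6x, the exponent is sum_{k>=1} 6 x^k / k = 6 * (-ln(1 - x)). Exponentiating:
PE(6x) = exp(-6 ln(1 - x)) = 1/(1 - x)^6.
By the negative binomial expansion, [x^n] 1/(1 - x)^6 = C(n + 5, 5).
For n = 13: C(18, 5) = 8568.

8568


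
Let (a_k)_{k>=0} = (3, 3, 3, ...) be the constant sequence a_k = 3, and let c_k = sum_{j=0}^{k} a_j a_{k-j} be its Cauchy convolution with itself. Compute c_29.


Since a_j = 3 for all j >= 0, the convolution sum becomes
c_k = sum_{j=0}^{k} 3 * 3 = 9 * (k + 1).
Equivalently, the generating function of (a_k) is 3/(1 - x) and its square is 9/(1 - x)^2 = sum_{k>=0} 9(k + 1) x^k.
For k = 29: 9 * 30 = 270.

270


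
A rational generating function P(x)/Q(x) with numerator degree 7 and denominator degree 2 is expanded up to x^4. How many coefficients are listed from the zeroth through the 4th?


Expanding up to x^4 gives the coefficients for x^0, x^1, ..., x^4.
That is 4 + 1 = 5 coefficients in total.

5


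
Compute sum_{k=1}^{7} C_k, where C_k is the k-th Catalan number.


C_1 through C_7: 1, 2, 5, 14, 42, 132, 429
Sum = 1 + 2 + 5 + 14 + 42 + 132 + 429
= 625

625


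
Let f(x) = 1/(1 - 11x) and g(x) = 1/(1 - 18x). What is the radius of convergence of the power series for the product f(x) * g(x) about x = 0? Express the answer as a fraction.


The radius of 1/(1 - 11x) is 1/11 (nearest singularity at x = 1/11), and the radius of 1/(1 - 18x) is 1/18.
The product f(x)*g(x) = 1/((1 - 11x)(1 - 18x)) has singularities at both 1/11 and 1/18, so its radius of convergence is the distance to the nearest one:
min(1/11, 1/18) = 1/18.

1/18


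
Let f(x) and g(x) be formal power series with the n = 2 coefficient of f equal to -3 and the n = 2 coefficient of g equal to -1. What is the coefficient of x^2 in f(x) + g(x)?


Addition of formal power series is termwise.
The coefficient of x^2 in f + g = -3 + -1
= -4

-4


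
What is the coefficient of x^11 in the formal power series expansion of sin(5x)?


The Maclaurin series is sin(t) = sum_{k>=0} (-1)^k t^(2k+1) / (2k+1)!, so substituting t = 5x, only odd powers of x are nonzero, with coefficient of x^(2k+1) equal to (-1)^k 5^(2k+1) / (2k+1)!.
Write 11 = 2*5 + 1, giving the coefficient (-1)^5 * 5^11 / 11! = -48828125/39916800 = -1953125/1596672.

-1953125/1596672


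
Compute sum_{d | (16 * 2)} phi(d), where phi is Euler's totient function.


First, 16 * 2 = 32. One classical identity is sum_{d | n} phi(d) = n (each k in [1, n] has a unique gcd with n, and among the k's with gcd(k, n) = n/d there are phi(d) of them). So the sum equals 32. We also verify directly:
Divisors of 32: 1, 2, 4, 8, 16, 32.
phi values: 1, 1, 2, 4, 8, 16.
Sum = 32.

32


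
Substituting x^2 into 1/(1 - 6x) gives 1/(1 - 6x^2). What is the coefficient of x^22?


The coefficient of x^(2m) in 1/(1 - 6x^2) is 6^m.
With n = 22 = 2*11, the coefficient is 6^11 = 362797056.

362797056


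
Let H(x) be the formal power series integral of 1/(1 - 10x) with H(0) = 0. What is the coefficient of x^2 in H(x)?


1/(1 - 10x) = sum_{k>=0} 10^k x^k. Integrating termwise with H(0) = 0:
H(x) = sum_{k>=0} 10^k x^(k+1) / (k+1) = sum_{m>=1} 10^(m-1) x^m / m.
For m = 2: 10^1/2 = 10/2 = 5.

5


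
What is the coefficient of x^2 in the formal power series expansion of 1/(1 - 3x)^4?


The general identity 1/(1 - c x)^r = sum_{k>=0} c^k C(k + r - 1, r - 1) x^k follows by substituting y = c x into 1/(1 - y)^r = sum_{k>=0} C(k + r - 1, r - 1) y^k.
For c = 3, r = 4, k = 2:
3^2 * C(5, 3) = 9 * 10 = 90.

90


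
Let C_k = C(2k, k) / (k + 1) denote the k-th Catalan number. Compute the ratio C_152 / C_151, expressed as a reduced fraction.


Using C_k = (2k)! / (k! (k+1)!), the ratio C_{k+1}/C_k simplifies to
C_{k+1}/C_k = [(2k+2)! / ((k+1)! (k+2)!)] * [k! (k+1)! / (2k)!]
 = (2k+2)(2k+1) / ((k+1)(k+2)) = 2(2k+1) / (k+2).
For k = 151: 2(2*151 + 1) / (151 + 2) = 606/153 = 202/51.

202/51


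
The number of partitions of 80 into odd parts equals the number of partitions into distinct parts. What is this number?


Computing partitions of 80 into odd parts (1, 3, 5, ...):
Using the generating function prod_{k>=0} 1/(1-x^(2k+1)),
the count is 77312

77312


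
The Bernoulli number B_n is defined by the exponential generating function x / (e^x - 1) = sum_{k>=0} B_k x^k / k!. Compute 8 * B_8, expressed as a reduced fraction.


Bernoulli numbers can also be computed recursively via B_0 = 1 and sum_{j=0}^{m} C(m+1, j) B_j = 0 for m >= 1. Odd-index Bernoulli numbers vanish for k >= 3.
Computing B_8 = -1/30, so 8 * B_8 = 8 * -1/30 = -4/15.

-4/15


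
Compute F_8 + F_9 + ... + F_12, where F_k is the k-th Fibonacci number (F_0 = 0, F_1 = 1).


Use the identity sum_{k=0}^{N} F_k = F_{N+2} - 1 (which follows from F_{k+2} - F_{k+1} = F_k). Then
sum_{k=8}^{12} F_k = (F_{14} - 1) - (F_{9} - 1) = F_{14} - F_{9}.
Computing: F_{14} = 377, F_{9} = 34, so
Sum = 377 - 34 = 343.

343


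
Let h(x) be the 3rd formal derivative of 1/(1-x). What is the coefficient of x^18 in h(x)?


Differentiating 3 times: d^3/dx^3 [1/(1-x)] = 3!/(1-x)^4.
The expansion 1/(1-x)^4 = sum_{k>=0} C(k+3, 3) x^k, so the coefficient of x^n in 3!/(1-x)^4 is 3! * C(n+3, 3).
For n = 18: 6 * C(21, 3) = 6 * 1330 = 7980

7980


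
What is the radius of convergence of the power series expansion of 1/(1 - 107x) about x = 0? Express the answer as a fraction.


Expanding 1/(1 - 107x) = sum_{k>=0} 107^k x^k, the series converges when |107x| < 1, i.e., |x| < 1/107.
So the radius of convergence is 1/107 = 1/107.

1/107


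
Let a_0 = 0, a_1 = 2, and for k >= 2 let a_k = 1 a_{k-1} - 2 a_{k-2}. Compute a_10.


Iterating the recurrence forward:
a_0 = 0
a_1 = 2
a_2 = 1*2 - 2*0 = 2
a_3 = 1*2 - 2*2 = -2
a_4 = 1*-2 - 2*2 = -6
a_5 = 1*-6 - 2*-2 = -2
a_6 = 1*-2 - 2*-6 = 10
a_7 = 1*10 - 2*-2 = 14
a_8 = 1*14 - 2*10 = -6
a_9 = 1*-6 - 2*14 = -34
a_10 = 1*-34 - 2*-6 = -22
So a_10 = -22.

-22


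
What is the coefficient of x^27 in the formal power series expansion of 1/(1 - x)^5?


The negative binomial / multiset identity is
1/(1 - x)^r = sum_{k>=0} C(k + r - 1, r - 1) x^k.
Here r = 5 and k = 27, so the coefficient is
C(27 + 4, 4) = C(31, 4)
= 31465

31465


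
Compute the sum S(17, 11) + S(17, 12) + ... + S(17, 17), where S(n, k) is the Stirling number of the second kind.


By definition, S(n, k) counts partitions of an n-set into exactly k nonempty blocks.
Computing row n = 17 for k = 11..17:
S(17, k): 512060978, 62022324, 4910178, 249900, 7820, 136, 1
Sum = 579251337.

579251337


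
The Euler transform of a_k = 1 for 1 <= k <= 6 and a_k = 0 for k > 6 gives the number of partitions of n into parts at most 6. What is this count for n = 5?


Partitions of 5 into parts at most 6:
Using generating function (1-x)^(-1)(1-x^2)^(-1)...(1-x^6)^(-1),
the coefficient of x^5 = 7

7


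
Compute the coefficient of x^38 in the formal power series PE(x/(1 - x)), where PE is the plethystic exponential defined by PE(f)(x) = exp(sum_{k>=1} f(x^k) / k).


For f(x) = x/(1 - x) we have
sum_{k>=1} f(x^k) / k = sum_{k>=1} (1/k) * x^k / (1 - x^k) = sum_{k, m >= 1} x^(k m) / k,
which after exponentiating simplifies to
PE(x/(1 - x)) = prod_{k>=1} 1 / (1 - x^k).
This is the generating function for the partition function p(n), so the coefficient of x^38 is p(38).
Computing p(38) by dynamic programming over parts 1, 2, ..., 38: p(38) = 26015.

26015


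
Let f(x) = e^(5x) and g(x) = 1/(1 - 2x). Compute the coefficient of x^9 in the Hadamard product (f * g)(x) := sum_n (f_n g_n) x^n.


Expanding: f_k = 5^k/k! (from e^(5x)) and g_k = 2^k (from 1/(1 - 2x)). So the Hadamard coefficient (f * g)_k = 5^k 2^k / k! = (10)^k / k!.
For k = 9: 10^9/9! = 1000000000/362880 = 1562500/567.

1562500/567


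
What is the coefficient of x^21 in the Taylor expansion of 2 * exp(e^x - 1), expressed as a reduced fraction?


exp(e^x - 1) = sum_{k>=0} Bell_k x^k / k!, where Bell_k is the k-th Bell number.
So the coefficient of x^21 is 2 * Bell_21 / 21!.
Computing: Bell_21 = 474869816156751 and 21! = 51090942171709440000, giving
2 * 474869816156751/51090942171709440000 = 158289938718917/8515157028618240000.

158289938718917/8515157028618240000


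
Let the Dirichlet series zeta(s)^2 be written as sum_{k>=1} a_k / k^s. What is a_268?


The Dirichlet convolution of the constant function 1 with itself gives (1 * 1)(k) = sum_{d | k} 1 = d(k), the number of positive divisors of k.
Since zeta(s) = sum_{k>=1} 1/k^s, we have zeta(s)^2 = sum_{k>=1} d(k)/k^s, so a_k = d(k).
For k = 268: the divisors are 1, 2, 4, 67, 134, 268.
Count = 6.

6


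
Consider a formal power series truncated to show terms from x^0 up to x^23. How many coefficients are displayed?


From x^0 to x^23 inclusive, the count is 23 - 0 + 1 = 24.

24


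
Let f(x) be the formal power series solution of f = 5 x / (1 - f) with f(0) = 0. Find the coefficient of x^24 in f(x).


Apply Lagrange inversion: f = 5 x * phi(f) with phi(t) = 1/(1 - t), so
[x^n] f = 5^n * (1/n) [t^(n-1)] phi(t)^n = 5^n * (1/n) [t^(n-1)] (1 - t)^(-n) = 5^n * (1/n) C(2n - 2, n - 1) = 5^n * C_{n-1}.
For n = 24: C_23 = C(46, 23) / 24 = 8233430727600/24 = 343059613650.
With the 5^24 = 59604644775390625 factor, the coefficient is 59604644775390625 * 343059613650 = 20447946408390998840332031250.

20447946408390998840332031250


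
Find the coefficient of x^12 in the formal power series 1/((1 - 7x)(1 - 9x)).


By partial fractions or Cauchy convolution:
The coefficient equals sum_{k=0}^{12} 7^k * 9^(12-k).
= 1222488408961

1222488408961


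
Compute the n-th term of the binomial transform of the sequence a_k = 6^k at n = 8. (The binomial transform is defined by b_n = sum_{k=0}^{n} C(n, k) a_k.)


With a_k = 6^k, b_n = sum_{k=0}^{n} C(n, k) 6^k = (1 + 6)^n by the binomial theorem.
For n = 8: (1 + 6)^8 = 7^8 = 5764801.

5764801


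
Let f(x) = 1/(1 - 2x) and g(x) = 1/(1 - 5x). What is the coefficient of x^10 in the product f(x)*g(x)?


The coefficient of x^n in f*g is the Cauchy product: sum_{k=0}^{n} a^k * b^(n-k).
With a=2, b=5, n=10:
sum_{k=0}^{10} 2^k * 5^(10-k)
= 16275359

16275359


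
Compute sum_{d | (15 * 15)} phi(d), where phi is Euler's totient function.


First, 15 * 15 = 225. One classical identity is sum_{d | n} phi(d) = n (each k in [1, n] has a unique gcd with n, and among the k's with gcd(k, n) = n/d there are phi(d) of them). So the sum equals 225. We also verify directly:
Divisors of 225: 1, 3, 5, 9, 15, 25, 45, 75, 225.
phi values: 1, 2, 4, 6, 8, 20, 24, 40, 120.
Sum = 225.

225


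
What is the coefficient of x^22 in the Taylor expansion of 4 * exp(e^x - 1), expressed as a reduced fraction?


exp(e^x - 1) = sum_{k>=0} Bell_k x^k / k!, where Bell_k is the k-th Bell number.
So the coefficient of x^22 is 4 * Bell_22 / 22!.
Computing: Bell_22 = 4506715738447323 and 22! = 1124000727777607680000, giving
4 * 4506715738447323/1124000727777607680000 = 88366975263673/5509807489105920000.

88366975263673/5509807489105920000


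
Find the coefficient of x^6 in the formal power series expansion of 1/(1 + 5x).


Write 1/(1 + c x) = 1/(1 - (-c) x) and apply the geometric-series identity
1/(1 - y) = sum_{k>=0} y^k to get 1/(1 + c x) = sum_{k>=0} (-c)^k x^k.
So the coefficient of x^k is (-c)^k = (-1)^k * c^k.
Here c = 5 and k = 6:
(-5)^6 = 1 * 15625 = 15625

15625


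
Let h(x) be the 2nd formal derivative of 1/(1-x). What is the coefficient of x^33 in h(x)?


Differentiating 2 times: d^2/dx^2 [1/(1-x)] = 2!/(1-x)^3.
The expansion 1/(1-x)^3 = sum_{k>=0} C(k+2, 2) x^k, so the coefficient of x^n in 2!/(1-x)^3 is 2! * C(n+2, 2).
For n = 33: 2 * C(35, 2) = 2 * 595 = 1190

1190


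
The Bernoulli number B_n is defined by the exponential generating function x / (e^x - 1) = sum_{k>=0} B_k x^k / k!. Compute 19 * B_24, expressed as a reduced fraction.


Bernoulli numbers can also be computed recursively via B_0 = 1 and sum_{j=0}^{m} C(m+1, j) B_j = 0 for m >= 1. Odd-index Bernoulli numbers vanish for k >= 3.
Computing B_24 = -236364091/2730, so 19 * B_24 = 19 * -236364091/2730 = -4490917729/2730.

-4490917729/2730


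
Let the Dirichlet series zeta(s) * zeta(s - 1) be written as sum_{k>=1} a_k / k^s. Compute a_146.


Convolution gives a_k = sum_{d | k} d * 1 = sum_{d | k} d = sigma(k), the sum of positive divisors of k.
For k = 146, the divisors are 1, 2, 73, 146, so
sigma(146) = 1 + 2 + 73 + 146 = 222.

222


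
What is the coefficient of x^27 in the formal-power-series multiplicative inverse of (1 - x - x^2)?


Let the inverse be f(x) = sum_{k>=0} a_k x^k. From f(x) * (1 - x - x^2) = 1 and matching coefficients:
 x^0: a_0 = 1.
 x^1: a_1 - a_0 = 0, so a_1 = 1.
 x^k (k >= 2): a_k - a_{k-1} - a_{k-2} = 0, i.e. a_k = a_{k-1} + a_{k-2}.
This is the Fibonacci-type recurrence shifted so that a_0 = a_1 = 1.
Iterating: a_0=1, a_1=1, a_2=2, a_3=3, a_4=5, a_5=8, a_6=13, a_7=21, a_8=34, a_9=55, ...
a_27 = 317811.

317811


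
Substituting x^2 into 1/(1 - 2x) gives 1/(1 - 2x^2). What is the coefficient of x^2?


The coefficient of x^(2m) in 1/(1 - 2x^2) is 2^m.
With n = 2 = 2*1, the coefficient is 2^1 = 2.

2


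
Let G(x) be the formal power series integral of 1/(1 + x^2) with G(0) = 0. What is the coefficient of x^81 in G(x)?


1/(1 + x^2) = sum_{j>=0} (-1)^j x^(2j). Integrating termwise with G(0) = 0:
G(x) = sum_{j>=0} (-1)^j x^(2j+1) / (2j+1) = arctan(x).
Only odd powers are nonzero. For x^81 write 81 = 2*40 + 1, giving
(-1)^40 / 81 = 1/81 = 1/81.

1/81


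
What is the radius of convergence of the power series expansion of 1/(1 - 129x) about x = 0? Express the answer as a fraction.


Expanding 1/(1 - 129x) = sum_{k>=0} 129^k x^k, the series converges when |129x| < 1, i.e., |x| < 1/129.
So the radius of convergence is 1/129 = 1/129.

1/129


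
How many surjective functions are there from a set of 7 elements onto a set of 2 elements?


By inclusion-exclusion on which target elements are missed, the number of surjections from an n-set onto a k-set is
surj(n, k) = sum_{j=0}^{k} (-1)^j C(k, j) (k - j)^n.
Equivalently surj(n, k) = k! * S(n, k), where S(n, k) is the Stirling number of the second kind.
For n = 7, k = 2:
S(7, 2) = 63, so
surj = 2! * 63 = 2 * 63 = 126.

126


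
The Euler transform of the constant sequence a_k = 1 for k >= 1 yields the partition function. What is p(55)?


The Euler transform converts the sequence a_k = 1 into the number of integer partitions.
Using the recurrence or dynamic programming:
p(55) = 451276

451276


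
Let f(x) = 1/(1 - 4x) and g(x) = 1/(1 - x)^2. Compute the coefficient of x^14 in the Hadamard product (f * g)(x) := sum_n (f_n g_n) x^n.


f has coefficients f_k = 4^k. For g = 1/(1 - x)^2 the coefficient is g_k = C(k + 1, 1) = k + 1. The Hadamard coefficient is (f * g)_k = 4^k * (k + 1).
For k = 14: 4^14 * 15 = 268435456 * 15 = 4026531840.

4026531840


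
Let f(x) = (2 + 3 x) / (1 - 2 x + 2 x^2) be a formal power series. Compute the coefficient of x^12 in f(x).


Write f(x) = sum_{k>=0} a_k x^k. Multiplying both sides by 1 - 2 x + 2 x^2 gives
(1 - 2 x + 2 x^2) sum_{k>=0} a_k x^k = 2 + 3 x.
Matching coefficients:
 x^0: a_0 = 2
 x^1: a_1 - 2 a_0 = 3  =>  a_1 = 2*2 + 3 = 7
 x^k (k >= 2): a_k = 2 a_{k-1} - 2 a_{k-2}.
Iterating: a_2 = 10, a_3 = 6, a_4 = -8, a_5 = -28, a_6 = -40, a_7 = -24, a_8 = 32, a_9 = 112, a_10 = 160, a_11 = 96, a_12 = -128.
So the coefficient of x^12 is -128.

-128


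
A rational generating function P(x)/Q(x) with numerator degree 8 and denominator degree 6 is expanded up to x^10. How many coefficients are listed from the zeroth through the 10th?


Expanding up to x^10 gives the coefficients for x^0, x^1, ..., x^10.
That is 10 + 1 = 11 coefficients in total.

11


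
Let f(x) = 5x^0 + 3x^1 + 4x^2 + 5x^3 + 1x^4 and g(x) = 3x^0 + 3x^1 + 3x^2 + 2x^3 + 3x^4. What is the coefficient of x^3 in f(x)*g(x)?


Cauchy product at x^3:
5*2 + 3*3 + 4*3 + 5*3
= 46

46


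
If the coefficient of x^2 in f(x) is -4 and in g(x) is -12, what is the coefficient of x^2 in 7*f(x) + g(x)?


Scalar multiplication scales coefficients: 7 * -4 = -28.
Then add the g coefficient: -28 + -12
= -40

-40


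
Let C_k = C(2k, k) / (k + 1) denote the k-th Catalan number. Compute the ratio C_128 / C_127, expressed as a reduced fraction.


Using C_k = (2k)! / (k! (k+1)!), the ratio C_{k+1}/C_k simplifies to
C_{k+1}/C_k = [(2k+2)! / ((k+1)! (k+2)!)] * [k! (k+1)! / (2k)!]
 = (2k+2)(2k+1) / ((k+1)(k+2)) = 2(2k+1) / (k+2).
For k = 127: 2(2*127 + 1) / (127 + 2) = 510/129 = 170/43.

170/43


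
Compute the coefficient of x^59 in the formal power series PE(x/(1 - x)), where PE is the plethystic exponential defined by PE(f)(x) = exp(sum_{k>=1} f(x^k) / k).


For f(x) = x/(1 - x) we have
sum_{k>=1} f(x^k) / k = sum_{k>=1} (1/k) * x^k / (1 - x^k) = sum_{k, m >= 1} x^(k m) / k,
which after exponentiating simplifies to
PE(x/(1 - x)) = prod_{k>=1} 1 / (1 - x^k).
This is the generating function for the partition function p(n), so the coefficient of x^59 is p(59).
Computing p(59) by dynamic programming over parts 1, 2, ..., 59: p(59) = 831820.

831820


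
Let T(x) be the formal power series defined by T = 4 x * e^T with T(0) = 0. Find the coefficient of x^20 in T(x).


Apply the Lagrange inversion formula: if T = 4 x * phi(T) with phi(t) = e^t, then
[x^n] T = 4^n * (1/n) [t^(n-1)] phi(t)^n = 4^n * (1/n) [t^(n-1)] e^(n t) = 4^n * (1/n) * n^(n-1) / (n-1)! = 4^n * n^(n-1) / n!.
When c = 1 this is the Cayley count of rooted labeled trees on n vertices, divided by n!.
For n = 20: 4^20 * 20^19 / 20! = 1099511627776 * 5242880000000000000000000/2432902008176640000 = 35184372088832000000000000000/14849255421.

35184372088832000000000000000/14849255421


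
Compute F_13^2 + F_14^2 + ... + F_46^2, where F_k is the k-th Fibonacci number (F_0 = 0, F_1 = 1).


There is a standard identity sum_{k=0}^{N} F_k^2 = F_N * F_{N+1} (proved inductively from the telescoping relation F_k^2 = F_k F_{k+1} - F_{k-1} F_k). Then
sum_{k=13}^{46} F_k^2 = F_46 F_47 - F_12 F_13.
Computing: F_46 = 1836311903, F_47 = 2971215073, F_12 = 144, F_13 = 233.
Sum = 1836311903 * 2971215073 - 144 * 233 = 5456077604922880367.

5456077604922880367


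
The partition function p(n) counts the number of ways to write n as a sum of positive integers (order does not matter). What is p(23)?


Using the generating function prod_{k>=1} 1/(1-x^k), we compute p(23).
By dynamic programming over parts 1 through 23:
p(23) = 1255

1255


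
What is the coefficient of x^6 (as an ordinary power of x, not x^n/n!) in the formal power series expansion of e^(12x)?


The exponential series is e^y = sum_{k>=0} y^k / k!. Substituting y = 12x gives
e^(12x) = sum_{k>=0} 12^k x^k / k!.
So the coefficient of x^n is a^n/n! with a = 12, n = 6:
12^6 / 6! = 2985984/720 = 20736/5

20736/5


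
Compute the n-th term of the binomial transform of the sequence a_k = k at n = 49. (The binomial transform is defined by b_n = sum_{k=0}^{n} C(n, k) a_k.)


With a_k = k, b_n = sum_{k=0}^{n} C(n, k) k. Using k * C(n, k) = n * C(n-1, k-1) gives b_n = n * sum_{k>=1} C(n-1, k-1) = n * 2^(n-1).
For n = 49: 49 * 2^48 = 49 * 281474976710656 = 13792273858822144.

13792273858822144


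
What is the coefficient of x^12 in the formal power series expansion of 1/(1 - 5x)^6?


The general identity 1/(1 - c x)^r = sum_{k>=0} c^k C(k + r - 1, r - 1) x^k follows by substituting y = c x into 1/(1 - y)^r = sum_{k>=0} C(k + r - 1, r - 1) y^k.
For c = 5, r = 6, k = 12:
5^12 * C(17, 5) = 244140625 * 6188 = 1510742187500.

1510742187500


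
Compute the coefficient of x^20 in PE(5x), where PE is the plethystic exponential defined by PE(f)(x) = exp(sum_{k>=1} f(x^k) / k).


With f(x) = 5x, the exponent is sum_{k>=1} 5 x^k / k = 5 * (-ln(1 - x)). Exponentiating:
PE(5x) = exp(-5 ln(1 - x)) = 1/(1 - x)^5.
By the negative binomial expansion, [x^n] 1/(1 - x)^5 = C(n + 4, 4).
For n = 20: C(24, 4) = 10626.

10626


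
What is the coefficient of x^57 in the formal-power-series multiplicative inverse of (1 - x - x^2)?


Let the inverse be f(x) = sum_{k>=0} a_k x^k. From f(x) * (1 - x - x^2) = 1 and matching coefficients:
 x^0: a_0 = 1.
 x^1: a_1 - a_0 = 0, so a_1 = 1.
 x^k (k >= 2): a_k - a_{k-1} - a_{k-2} = 0, i.e. a_k = a_{k-1} + a_{k-2}.
This is the Fibonacci-type recurrence shifted so that a_0 = a_1 = 1.
Iterating: a_0=1, a_1=1, a_2=2, a_3=3, a_4=5, a_5=8, a_6=13, a_7=21, a_8=34, a_9=55, ...
a_57 = 591286729879.

591286729879


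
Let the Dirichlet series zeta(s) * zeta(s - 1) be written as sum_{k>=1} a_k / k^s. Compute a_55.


Convolution gives a_k = sum_{d | k} d * 1 = sum_{d | k} d = sigma(k), the sum of positive divisors of k.
For k = 55, the divisors are 1, 5, 11, 55, so
sigma(55) = 1 + 5 + 11 + 55 = 72.

72


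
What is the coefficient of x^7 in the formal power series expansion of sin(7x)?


The Maclaurin series is sin(t) = sum_{k>=0} (-1)^k t^(2k+1) / (2k+1)!, so substituting t = 7x, only odd powers of x are nonzero, with coefficient of x^(2k+1) equal to (-1)^k 7^(2k+1) / (2k+1)!.
Write 7 = 2*3 + 1, giving the coefficient (-1)^3 * 7^7 / 7! = -823543/5040 = -117649/720.

-117649/720


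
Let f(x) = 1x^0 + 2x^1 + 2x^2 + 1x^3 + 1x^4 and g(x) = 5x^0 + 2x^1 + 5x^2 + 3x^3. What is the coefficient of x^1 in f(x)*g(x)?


Cauchy product at x^1:
1*2 + 2*5
= 12

12


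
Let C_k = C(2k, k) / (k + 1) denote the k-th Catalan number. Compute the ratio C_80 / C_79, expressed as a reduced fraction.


Using C_k = (2k)! / (k! (k+1)!), the ratio C_{k+1}/C_k simplifies to
C_{k+1}/C_k = [(2k+2)! / ((k+1)! (k+2)!)] * [k! (k+1)! / (2k)!]
 = (2k+2)(2k+1) / ((k+1)(k+2)) = 2(2k+1) / (k+2).
For k = 79: 2(2*79 + 1) / (79 + 2) = 318/81 = 106/27.

106/27


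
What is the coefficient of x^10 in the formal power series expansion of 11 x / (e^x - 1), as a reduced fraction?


The exponential generating function for Bernoulli numbers is
x / (e^x - 1) = sum_{k>=0} B_k x^k / k!.
So the coefficient of x^10 in 11 x / (e^x - 1) is 11 B_10 / 10!.
Computing: B_10 = 5/66, 10! = 3628800, giving
11 * 5/66 / 3628800 = 1/4354560.

1/4354560


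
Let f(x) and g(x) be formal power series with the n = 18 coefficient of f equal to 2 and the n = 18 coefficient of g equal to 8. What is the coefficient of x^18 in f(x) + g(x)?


Addition of formal power series is termwise.
The coefficient of x^18 in f + g = 2 + 8
= 10

10


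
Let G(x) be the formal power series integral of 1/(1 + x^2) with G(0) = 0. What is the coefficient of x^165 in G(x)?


1/(1 + x^2) = sum_{j>=0} (-1)^j x^(2j). Integrating termwise with G(0) = 0:
G(x) = sum_{j>=0} (-1)^j x^(2j+1) / (2j+1) = arctan(x).
Only odd powers are nonzero. For x^165 write 165 = 2*82 + 1, giving
(-1)^82 / 165 = 1/165 = 1/165.

1/165


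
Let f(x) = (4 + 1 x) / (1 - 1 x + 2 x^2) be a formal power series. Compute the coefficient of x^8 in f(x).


Write f(x) = sum_{k>=0} a_k x^k. Multiplying both sides by 1 - 1 x + 2 x^2 gives
(1 - 1 x + 2 x^2) sum_{k>=0} a_k x^k = 4 + 1 x.
Matching coefficients:
 x^0: a_0 = 4
 x^1: a_1 - 1 a_0 = 1  =>  a_1 = 1*4 + 1 = 5
 x^k (k >= 2): a_k = 1 a_{k-1} - 2 a_{k-2}.
Iterating: a_2 = -3, a_3 = -13, a_4 = -7, a_5 = 19, a_6 = 33, a_7 = -5, a_8 = -71.
So the coefficient of x^8 is -71.

-71


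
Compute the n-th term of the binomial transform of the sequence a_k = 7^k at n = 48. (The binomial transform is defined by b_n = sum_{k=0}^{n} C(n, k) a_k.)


With a_k = 7^k, b_n = sum_{k=0}^{n} C(n, k) 7^k = (1 + 7)^n by the binomial theorem.
For n = 48: (1 + 7)^48 = 8^48 = 22300745198530623141535718272648361505980416.

22300745198530623141535718272648361505980416


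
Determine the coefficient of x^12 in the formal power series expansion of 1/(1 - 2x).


The geometric series identity gives 1/(1 - c x) = sum_{k>=0} c^k x^k, so the coefficient of x^k is c^k.
Here c = 2 and k = 12.
Computing: 2^12 = 4096

4096


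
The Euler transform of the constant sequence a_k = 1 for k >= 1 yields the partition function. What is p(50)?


The Euler transform converts the sequence a_k = 1 into the number of integer partitions.
Using the recurrence or dynamic programming:
p(50) = 204226

204226


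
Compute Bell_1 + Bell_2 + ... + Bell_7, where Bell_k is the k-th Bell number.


Recall Bell_k counts set partitions of a k-set (with Bell_0 = 1 by convention).
Bell_1 through Bell_7: 1, 2, 5, 15, 52, 203, 877
Sum = 1 + 2 + 5 + 15 + 52 + 203 + 877 = 1155.

1155


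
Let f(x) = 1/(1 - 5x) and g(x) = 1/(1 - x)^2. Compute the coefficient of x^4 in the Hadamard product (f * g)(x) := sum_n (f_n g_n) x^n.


f has coefficients f_k = 5^k. For g = 1/(1 - x)^2 the coefficient is g_k = C(k + 1, 1) = k + 1. The Hadamard coefficient is (f * g)_k = 5^k * (k + 1).
For k = 4: 5^4 * 5 = 625 * 5 = 3125.

3125


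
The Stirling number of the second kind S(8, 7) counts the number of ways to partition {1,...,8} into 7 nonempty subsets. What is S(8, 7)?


Using the explicit formula S(n,k) = (1/k!) sum_{j=0}^{k} (-1)^(k-j) C(k,j) j^n:
S(8, 7) = 28
Equivalently, S(n,k) is n! times the coefficient of x^n in the EGF (e^x - 1)^k / k!.

28


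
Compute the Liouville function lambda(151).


The Liouville function is lambda(k) = (-1)^Omega(k), where Omega(k) counts the prime factors of k with multiplicity.
Factoring: 151 = 151, so Omega(151) = 1.
lambda(151) = (-1)^1 = -1.

-1


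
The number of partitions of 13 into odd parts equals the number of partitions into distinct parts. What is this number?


Computing partitions of 13 into odd parts (1, 3, 5, ...):
Using the generating function prod_{k>=0} 1/(1-x^(2k+1)),
the count is 18

18


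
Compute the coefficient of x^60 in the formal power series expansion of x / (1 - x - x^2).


Let f(x) = sum_{k>=0} a_k x^k. Multiplying f(x) * (1 - x - x^2) = x and matching coefficients gives a_0 = 0, a_1 = 1, and a_k = a_{k-1} + a_{k-2} for k >= 2. These are the Fibonacci numbers F_k.
Iterating from F_0 = 0, F_1 = 1:
F_0=0, F_1=1, F_2=1, F_3=2, F_4=3, F_5=5, F_6=8, F_7=13, F_8=21, F_9=34, ...
F_60 = 1548008755920.

1548008755920


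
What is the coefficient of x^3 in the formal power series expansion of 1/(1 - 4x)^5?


The general identity 1/(1 - c x)^r = sum_{k>=0} c^k C(k + r - 1, r - 1) x^k follows by substituting y = c x into 1/(1 - y)^r = sum_{k>=0} C(k + r - 1, r - 1) y^k.
For c = 4, r = 5, k = 3:
4^3 * C(7, 4) = 64 * 35 = 2240.

2240


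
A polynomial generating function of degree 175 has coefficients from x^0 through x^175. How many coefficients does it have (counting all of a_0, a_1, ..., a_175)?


A polynomial of degree 175 takes the form a_0 + a_1 x + ... + a_175 x^175.
The number of coefficients is 175 + 1 = 176.

176


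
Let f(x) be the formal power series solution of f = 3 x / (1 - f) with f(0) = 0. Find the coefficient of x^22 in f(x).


Apply Lagrange inversion: f = 3 x * phi(f) with phi(t) = 1/(1 - t), so
[x^n] f = 3^n * (1/n) [t^(n-1)] phi(t)^n = 3^n * (1/n) [t^(n-1)] (1 - t)^(-n) = 3^n * (1/n) C(2n - 2, n - 1) = 3^n * C_{n-1}.
For n = 22: C_21 = C(42, 21) / 22 = 538257874440/22 = 24466267020.
With the 3^22 = 31381059609 factor, the coefficient is 31381059609 * 24466267020 = 767777383764330795180.

767777383764330795180


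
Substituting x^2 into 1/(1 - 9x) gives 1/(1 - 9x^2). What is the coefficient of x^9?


Since 1/(1 - 9x^2) only has even powers of x,
the coefficient of x^9 (odd) is 0.

0


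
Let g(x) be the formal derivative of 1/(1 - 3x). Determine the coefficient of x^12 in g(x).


Differentiate termwise: d/dx sum_{k>=0} 3^k x^k = sum_{k>=1} k 3^k x^(k-1) = sum_{j>=0} (j+1) 3^(j+1) x^j.
Equivalently, d/dx [1/(1 - 3x)] = 3/(1 - 3x)^2.
For j = 12: 13 * 3^13 = 13 * 1594323 = 20726199.

20726199


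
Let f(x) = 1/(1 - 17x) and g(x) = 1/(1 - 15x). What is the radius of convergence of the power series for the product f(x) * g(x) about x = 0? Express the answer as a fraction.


The radius of 1/(1 - 17x) is 1/17 (nearest singularity at x = 1/17), and the radius of 1/(1 - 15x) is 1/15.
The product f(x)*g(x) = 1/((1 - 17x)(1 - 15x)) has singularities at both 1/17 and 1/15, so its radius of convergence is the distance to the nearest one:
min(1/17, 1/15) = 1/17.

1/17


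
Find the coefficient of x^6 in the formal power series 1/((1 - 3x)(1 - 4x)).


By partial fractions or Cauchy convolution:
The coefficient equals sum_{k=0}^{6} 3^k * 4^(6-k).
= 14197

14197


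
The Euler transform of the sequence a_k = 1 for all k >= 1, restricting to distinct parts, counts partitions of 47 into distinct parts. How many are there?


Partitions of 47 into distinct parts can be computed via generating function.
Product (1+x)(1+x^2)(1+x^3)...
The coefficient of x^47 = 2590

2590


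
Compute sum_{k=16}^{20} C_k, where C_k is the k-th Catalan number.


C_16 through C_20: 35357670, 129644790, 477638700, 1767263190, 6564120420
Sum = 35357670 + 129644790 + 477638700 + 1767263190 + 6564120420
= 8974024770

8974024770


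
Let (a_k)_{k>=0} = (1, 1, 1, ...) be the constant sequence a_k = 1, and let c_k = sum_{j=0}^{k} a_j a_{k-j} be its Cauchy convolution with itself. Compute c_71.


Since a_j = 1 for all j >= 0, the convolution sum becomes
c_k = sum_{j=0}^{k} 1 * 1 = 1 * (k + 1).
Equivalently, the generating function of (a_k) is 1/(1 - x) and its square is 1/(1 - x)^2 = sum_{k>=0} 1(k + 1) x^k.
For k = 71: 1 * 72 = 72.

72


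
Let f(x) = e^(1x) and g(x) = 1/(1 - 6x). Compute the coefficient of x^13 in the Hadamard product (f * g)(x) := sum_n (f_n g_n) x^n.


Expanding: f_k = 1^k/k! (from e^(1x)) and g_k = 6^k (from 1/(1 - 6x)). So the Hadamard coefficient (f * g)_k = 1^k 6^k / k! = (6)^k / k!.
For k = 13: 6^13/13! = 13060694016/6227020800 = 52488/25025.

52488/25025


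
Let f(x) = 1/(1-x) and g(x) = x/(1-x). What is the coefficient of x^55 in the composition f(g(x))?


First simplify the composition: f(g(x)) = 1/(1 - x/(1-x)) = (1-x)/((1-x) - x) = (1-x)/(1-2x).
Now extract the coefficient. Write (1-x)/(1-2x) = 1/(1-2x) - x/(1-2x).
The coefficient of x^n in 1/(1-2x) is 2^n, and in x/(1-2x) is 2^(n-1) (for n >= 1).
So the coefficient of x^55 is 2^55 - 2^54 = 36028797018963968 - 18014398509481984 = 18014398509481984.

18014398509481984


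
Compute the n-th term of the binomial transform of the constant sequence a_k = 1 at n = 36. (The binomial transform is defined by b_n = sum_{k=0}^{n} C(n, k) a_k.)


With a_k = 1 for all k, b_n = sum_{k=0}^{n} C(n, k) = 2^n by the binomial theorem.
For n = 36: 2^36 = 68719476736.

68719476736


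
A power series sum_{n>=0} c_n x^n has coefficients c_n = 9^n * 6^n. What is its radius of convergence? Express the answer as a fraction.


By the root test (Cauchy-Hadamard), the radius is R = 1 / limsup_n |c_n|^(1/n).
Here |c_n|^(1/n) = (9^n * 6^n)^(1/n) = 9 * 6 = 54 for all n.
So R = 1/54 = 1/54.

1/54


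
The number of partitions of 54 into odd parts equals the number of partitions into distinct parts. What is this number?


Computing partitions of 54 into odd parts (1, 3, 5, ...):
Using the generating function prod_{k>=0} 1/(1-x^(2k+1)),
the count is 5718

5718


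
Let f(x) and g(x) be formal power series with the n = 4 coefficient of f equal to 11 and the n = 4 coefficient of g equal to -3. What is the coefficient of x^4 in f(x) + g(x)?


Addition of formal power series is termwise.
The coefficient of x^4 in f + g = 11 + -3
= 8

8


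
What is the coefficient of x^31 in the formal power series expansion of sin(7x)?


The Maclaurin series is sin(t) = sum_{k>=0} (-1)^k t^(2k+1) / (2k+1)!, so substituting t = 7x, only odd powers of x are nonzero, with coefficient of x^(2k+1) equal to (-1)^k 7^(2k+1) / (2k+1)!.
Write 31 = 2*15 + 1, giving the coefficient (-1)^15 * 7^31 / 31! = -157775382034845806615042743/8222838654177922817725562880000000 = -65712362363534280139543/3424755790994553443450880000000.

-65712362363534280139543/3424755790994553443450880000000


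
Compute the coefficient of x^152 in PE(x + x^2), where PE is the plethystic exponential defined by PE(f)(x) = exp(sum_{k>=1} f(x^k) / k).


With f(x) = x + x^2, the exponent is sum_{k>=1} (x^k + x^(2k)) / k = -ln(1 - x) - ln(1 - x^2). Exponentiating:
PE(x + x^2) = 1 / ((1 - x)(1 - x^2)).
This is the generating function for partitions of n into parts of size 1 or 2. The number of 2's can be any j in 0..76, and the rest are 1's, so
[x^152] = floor(152/2) + 1 = 77.

77


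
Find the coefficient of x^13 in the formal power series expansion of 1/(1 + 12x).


Write 1/(1 + c x) = 1/(1 - (-c) x) and apply the geometric-series identity
1/(1 - y) = sum_{k>=0} y^k to get 1/(1 + c x) = sum_{k>=0} (-c)^k x^k.
So the coefficient of x^k is (-c)^k = (-1)^k * c^k.
Here c = 12 and k = 13:
(-12)^13 = -1 * 106993205379072 = -106993205379072

-106993205379072


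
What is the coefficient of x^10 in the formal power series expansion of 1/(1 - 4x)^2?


The general identity 1/(1 - c x)^r = sum_{k>=0} c^k C(k + r - 1, r - 1) x^k follows by substituting y = c x into 1/(1 - y)^r = sum_{k>=0} C(k + r - 1, r - 1) y^k.
For c = 4, r = 2, k = 10:
4^10 * C(11, 1) = 1048576 * 11 = 11534336.

11534336


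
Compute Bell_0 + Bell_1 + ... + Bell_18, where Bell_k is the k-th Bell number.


Recall Bell_k counts set partitions of a k-set (with Bell_0 = 1 by convention).
Bell_0 through Bell_18: 1, 1, 2, 5, 15, 52, 203, 877, 4140, 21147, 115975, 678570, 4213597, 27644437, 190899322, 1382958545, 10480142147, 82864869804, 682076806159
Sum = 1 + 1 + 2 + 5 + 15 + 52 + 203 + 877 + 4140 + 21147 + 115975 + 678570 + 4213597 + 27644437 + 190899322 + 1382958545 + 10480142147 + 82864869804 + 682076806159 = 777028354999.

777028354999


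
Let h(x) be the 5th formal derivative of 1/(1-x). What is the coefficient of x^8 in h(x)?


Differentiating 5 times: d^5/dx^5 [1/(1-x)] = 5!/(1-x)^6.
The expansion 1/(1-x)^6 = sum_{k>=0} C(k+5, 5) x^k, so the coefficient of x^n in 5!/(1-x)^6 is 5! * C(n+5, 5).
For n = 8: 120 * C(13, 5) = 120 * 1287 = 154440

154440


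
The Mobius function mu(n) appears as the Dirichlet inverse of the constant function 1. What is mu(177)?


177 = 3 * 59 (all distinct primes).
mu(177) = (-1)^2 = 1

1


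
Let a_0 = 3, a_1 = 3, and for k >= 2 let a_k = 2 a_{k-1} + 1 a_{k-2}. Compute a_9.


Iterating the recurrence forward:
a_0 = 3
a_1 = 3
a_2 = 2*3 + 1*3 = 9
a_3 = 2*9 + 1*3 = 21
a_4 = 2*21 + 1*9 = 51
a_5 = 2*51 + 1*21 = 123
a_6 = 2*123 + 1*51 = 297
a_7 = 2*297 + 1*123 = 717
a_8 = 2*717 + 1*297 = 1731
a_9 = 2*1731 + 1*717 = 4179
So a_9 = 4179.

4179


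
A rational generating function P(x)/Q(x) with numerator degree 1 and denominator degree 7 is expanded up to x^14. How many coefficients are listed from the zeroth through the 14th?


Expanding up to x^14 gives the coefficients for x^0, x^1, ..., x^14.
That is 14 + 1 = 15 coefficients in total.

15


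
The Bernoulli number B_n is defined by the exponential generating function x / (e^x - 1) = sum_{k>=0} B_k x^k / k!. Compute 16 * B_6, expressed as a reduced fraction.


Bernoulli numbers can also be computed recursively via B_0 = 1 and sum_{j=0}^{m} C(m+1, j) B_j = 0 for m >= 1. Odd-index Bernoulli numbers vanish for k >= 3.
Computing B_6 = 1/42, so 16 * B_6 = 16 * 1/42 = 8/21.

8/21


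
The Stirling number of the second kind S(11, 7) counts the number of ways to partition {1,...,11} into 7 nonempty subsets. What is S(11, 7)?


Using the explicit formula S(n,k) = (1/k!) sum_{j=0}^{k} (-1)^(k-j) C(k,j) j^n:
S(11, 7) = 63987
Equivalently, S(n,k) is n! times the coefficient of x^n in the EGF (e^x - 1)^k / k!.

63987


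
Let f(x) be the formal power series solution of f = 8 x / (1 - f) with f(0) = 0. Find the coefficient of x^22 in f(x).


Apply Lagrange inversion: f = 8 x * phi(f) with phi(t) = 1/(1 - t), so
[x^n] f = 8^n * (1/n) [t^(n-1)] phi(t)^n = 8^n * (1/n) [t^(n-1)] (1 - t)^(-n) = 8^n * (1/n) C(2n - 2, n - 1) = 8^n * C_{n-1}.
For n = 22: C_21 = C(42, 21) / 22 = 538257874440/22 = 24466267020.
With the 8^22 = 73786976294838206464 factor, the coefficient is 73786976294838206464 * 24466267020 = 1805291864627921807046114017280.

1805291864627921807046114017280


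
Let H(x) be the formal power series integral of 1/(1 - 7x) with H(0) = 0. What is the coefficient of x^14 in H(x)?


1/(1 - 7x) = sum_{k>=0} 7^k x^k. Integrating termwise with H(0) = 0:
H(x) = sum_{k>=0} 7^k x^(k+1) / (k+1) = sum_{m>=1} 7^(m-1) x^m / m.
For m = 14: 7^13/14 = 96889010407/14 = 13841287201/2.

13841287201/2


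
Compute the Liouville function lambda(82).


The Liouville function is lambda(k) = (-1)^Omega(k), where Omega(k) counts the prime factors of k with multiplicity.
Factoring: 82 = 2 * 41, so Omega(82) = 2.
lambda(82) = (-1)^2 = 1.

1


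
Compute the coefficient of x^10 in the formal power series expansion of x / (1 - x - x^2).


Let f(x) = sum_{k>=0} a_k x^k. Multiplying f(x) * (1 - x - x^2) = x and matching coefficients gives a_0 = 0, a_1 = 1, and a_k = a_{k-1} + a_{k-2} for k >= 2. These are the Fibonacci numbers F_k.
Iterating from F_0 = 0, F_1 = 1:
F_0=0, F_1=1, F_2=1, F_3=2, F_4=3, F_5=5, F_6=8, F_7=13, F_8=21, F_9=34, ...
F_10 = 55.

55


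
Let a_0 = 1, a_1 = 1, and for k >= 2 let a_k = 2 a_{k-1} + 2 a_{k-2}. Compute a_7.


Iterating the recurrence forward:
a_0 = 1
a_1 = 1
a_2 = 2*1 + 2*1 = 4
a_3 = 2*4 + 2*1 = 10
a_4 = 2*10 + 2*4 = 28
a_5 = 2*28 + 2*10 = 76
a_6 = 2*76 + 2*28 = 208
a_7 = 2*208 + 2*76 = 568
So a_7 = 568.

568


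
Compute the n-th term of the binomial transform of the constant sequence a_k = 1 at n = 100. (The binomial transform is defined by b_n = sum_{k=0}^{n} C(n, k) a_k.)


With a_k = 1 for all k, b_n = sum_{k=0}^{n} C(n, k) = 2^n by the binomial theorem.
For n = 100: 2^100 = 1267650600228229401496703205376.

1267650600228229401496703205376


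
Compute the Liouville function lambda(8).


The Liouville function is lambda(k) = (-1)^Omega(k), where Omega(k) counts the prime factors of k with multiplicity.
Factoring: 8 = 2 * 2 * 2, so Omega(8) = 3.
lambda(8) = (-1)^3 = -1.

-1


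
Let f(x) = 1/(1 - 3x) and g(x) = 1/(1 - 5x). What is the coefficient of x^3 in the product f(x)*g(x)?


The coefficient of x^n in f*g is the Cauchy product: sum_{k=0}^{n} a^k * b^(n-k).
With a=3, b=5, n=3:
sum_{k=0}^{3} 3^k * 5^(3-k)
= 272

272


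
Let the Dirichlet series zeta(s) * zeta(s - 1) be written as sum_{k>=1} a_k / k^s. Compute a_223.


Convolution gives a_k = sum_{d | k} d * 1 = sum_{d | k} d = sigma(k), the sum of positive divisors of k.
For k = 223, the divisors are 1, 223, so
sigma(223) = 1 + 223 = 224.

224
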